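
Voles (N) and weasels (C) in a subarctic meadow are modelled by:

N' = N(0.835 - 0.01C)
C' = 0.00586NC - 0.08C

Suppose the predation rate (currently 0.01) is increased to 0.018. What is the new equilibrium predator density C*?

At the interior fixed point, setting dN/dt = 0 with N > 0 fixes C* = (prey growth rate)/(NC coefficient) — independent of the other coefficients.
With the change, C* = 0.835/0.018 = 46.4; it falls from 83.5.

C* ≈ 46.4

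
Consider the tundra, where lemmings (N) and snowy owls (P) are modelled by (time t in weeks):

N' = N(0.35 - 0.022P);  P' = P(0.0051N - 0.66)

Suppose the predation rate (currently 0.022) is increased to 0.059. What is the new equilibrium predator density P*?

P* ≈ 5.93

At the interior fixed point, setting dN/dt = 0 with N > 0 fixes P* = (prey growth rate)/(NP coefficient) — independent of the other coefficients.
With the change, P* = 0.35/0.059 = 5.93; it falls from 15.9.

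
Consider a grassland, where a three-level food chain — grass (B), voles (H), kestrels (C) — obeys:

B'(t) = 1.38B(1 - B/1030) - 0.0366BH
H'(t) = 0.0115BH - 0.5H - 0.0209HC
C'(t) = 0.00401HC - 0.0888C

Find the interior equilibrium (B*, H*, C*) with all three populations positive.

From dC/dt = 0: 0.00401H* = 0.0888, so H* = 22.1.
From dB/dt = 0: 1.38(1 - B*/1030) = 0.0366·22.1, giving B* = 1030·(1 - 0.587) = 425.
From dH/dt = 0: 0.0115·425 - 0.5 = 0.0209C*, so C* = 4.39/0.0209 = 210.

B* ≈ 425, H* ≈ 22.1, C* ≈ 210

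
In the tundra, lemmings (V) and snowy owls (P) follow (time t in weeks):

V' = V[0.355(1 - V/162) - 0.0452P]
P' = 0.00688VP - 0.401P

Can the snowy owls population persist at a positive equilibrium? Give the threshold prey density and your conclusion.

Threshold V = 58.3; K > 58.3, so yes, the predator persists.

The predator equation gives dP/dt > 0 only when V > 0.401/0.00688 = 58.3.
Without the predator, V → K = 162. Since 162 > 58.3, the predator can invade and persist.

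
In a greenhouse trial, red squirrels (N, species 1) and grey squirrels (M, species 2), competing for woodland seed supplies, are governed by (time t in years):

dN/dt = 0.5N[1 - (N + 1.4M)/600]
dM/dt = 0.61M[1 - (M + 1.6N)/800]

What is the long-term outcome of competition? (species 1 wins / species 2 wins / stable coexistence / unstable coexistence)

unstable coexistence (outcome depends on initial conditions)

Compare the nullcline intercepts: K1/α12 = 600/1.4 = 429 < K2 = 800; K2/α21 = 800/1.6 = 500 < K1 = 600.
Since both are reversed, neither can invade when rare; the interior point is a saddle.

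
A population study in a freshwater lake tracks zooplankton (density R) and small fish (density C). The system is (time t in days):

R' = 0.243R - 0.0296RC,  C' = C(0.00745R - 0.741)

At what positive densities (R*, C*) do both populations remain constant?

R* ≈ 99.5, C* ≈ 8.21

Set dC/dt = 0 with C > 0: 0.00745R - 0.741 = 0, so R* = 0.741/0.00745 = 99.5.
Set dR/dt = 0 with R > 0: 0.243 - 0.0296C = 0, so C* = 0.243/0.0296 = 8.21.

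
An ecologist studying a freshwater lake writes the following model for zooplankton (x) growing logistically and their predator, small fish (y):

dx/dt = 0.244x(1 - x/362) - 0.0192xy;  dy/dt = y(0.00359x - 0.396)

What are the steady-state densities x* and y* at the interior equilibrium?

From dy/dt = 0 with y > 0: 0.00359x* = 0.396, so x* = 110.
Substitute into dx/dt = 0: 0.244(1 - 110/362) = 0.0192y*.
The bracket is 0.695, giving y* = 0.17/0.0192 = 8.84.

x* ≈ 110, y* ≈ 8.84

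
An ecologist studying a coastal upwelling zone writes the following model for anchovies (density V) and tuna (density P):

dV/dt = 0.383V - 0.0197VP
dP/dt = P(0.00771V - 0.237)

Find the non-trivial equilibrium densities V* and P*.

Set dP/dt = 0 with P > 0: 0.00771V - 0.237 = 0, so V* = 0.237/0.00771 = 30.7.
Set dV/dt = 0 with V > 0: 0.383 - 0.0197P = 0, so P* = 0.383/0.0197 = 19.4.

V* ≈ 30.7, P* ≈ 19.4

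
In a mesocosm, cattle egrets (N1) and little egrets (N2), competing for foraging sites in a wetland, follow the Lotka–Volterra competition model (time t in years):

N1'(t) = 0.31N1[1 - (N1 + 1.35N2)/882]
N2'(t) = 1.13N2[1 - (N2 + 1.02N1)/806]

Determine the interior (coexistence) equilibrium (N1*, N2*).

N1* ≈ 547, N2* ≈ 248

Setting both brackets to zero gives the nullclines N1 + 1.35N2 = 882 and 1.02N1 + N2 = 806.
Substituting N2 = 806 - 1.02N1 into the first: N1(1 - 1.35·1.02) = 882 - 1.35·806.
So N1* = -206/-0.377 = 547, and then N2* = 806 - 1.02·547 = 248.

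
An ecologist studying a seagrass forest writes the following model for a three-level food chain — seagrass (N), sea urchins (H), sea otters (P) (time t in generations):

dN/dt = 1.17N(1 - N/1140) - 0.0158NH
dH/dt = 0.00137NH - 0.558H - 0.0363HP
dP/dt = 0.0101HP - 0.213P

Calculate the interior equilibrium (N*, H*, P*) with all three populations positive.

N* ≈ 815, H* ≈ 21.1, P* ≈ 15.4

From dP/dt = 0: 0.0101H* = 0.213, so H* = 21.1.
From dN/dt = 0: 1.17(1 - N*/1140) = 0.0158·21.1, giving N* = 1140·(1 - 0.285) = 815.
From dH/dt = 0: 0.00137·815 - 0.558 = 0.0363P*, so P* = 0.559/0.0363 = 15.4.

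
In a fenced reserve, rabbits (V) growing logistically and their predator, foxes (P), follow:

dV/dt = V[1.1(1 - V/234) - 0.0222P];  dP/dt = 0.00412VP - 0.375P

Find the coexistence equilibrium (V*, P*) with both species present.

From dP/dt = 0 with P > 0: 0.00412V* = 0.375, so V* = 91.
Substitute into dV/dt = 0: 1.1(1 - 91/234) = 0.0222P*.
The bracket is 0.611, giving P* = 0.672/0.0222 = 30.3.

V* ≈ 91, P* ≈ 30.3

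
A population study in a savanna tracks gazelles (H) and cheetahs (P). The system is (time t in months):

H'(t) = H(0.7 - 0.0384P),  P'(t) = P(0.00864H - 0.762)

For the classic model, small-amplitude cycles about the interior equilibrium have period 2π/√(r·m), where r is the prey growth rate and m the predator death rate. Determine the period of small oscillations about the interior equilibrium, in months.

Here r = 0.7 and m = 0.762, so r·m = 0.533.
ω = √0.533 = 0.73 per month, hence T = 2π/ω ≈ 8.6 months.

T ≈ 8.6 months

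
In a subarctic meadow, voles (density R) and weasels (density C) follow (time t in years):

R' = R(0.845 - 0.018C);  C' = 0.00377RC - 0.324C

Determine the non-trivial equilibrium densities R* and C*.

Set dC/dt = 0 with C > 0: 0.00377R - 0.324 = 0, so R* = 0.324/0.00377 = 85.9.
Set dR/dt = 0 with R > 0: 0.845 - 0.018C = 0, so C* = 0.845/0.018 = 46.9.

R* ≈ 85.9, C* ≈ 46.9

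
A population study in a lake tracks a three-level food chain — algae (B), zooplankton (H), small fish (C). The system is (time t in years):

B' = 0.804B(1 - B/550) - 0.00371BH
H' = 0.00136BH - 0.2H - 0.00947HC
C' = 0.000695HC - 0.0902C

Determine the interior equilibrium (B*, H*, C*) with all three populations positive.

From dC/dt = 0: 0.000695H* = 0.0902, so H* = 130.
From dB/dt = 0: 0.804(1 - B*/550) = 0.00371·130, giving B* = 550·(1 - 0.599) = 221.
From dH/dt = 0: 0.00136·221 - 0.2 = 0.00947C*, so C* = 0.1/0.00947 = 10.6.

B* ≈ 221, H* ≈ 130, C* ≈ 10.6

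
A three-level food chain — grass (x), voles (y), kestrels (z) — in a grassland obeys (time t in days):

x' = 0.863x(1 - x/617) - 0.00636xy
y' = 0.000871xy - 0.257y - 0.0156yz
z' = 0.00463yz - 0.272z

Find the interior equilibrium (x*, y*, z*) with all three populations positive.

x* ≈ 350, y* ≈ 58.7, z* ≈ 3.06

From dz/dt = 0: 0.00463y* = 0.272, so y* = 58.7.
From dx/dt = 0: 0.863(1 - x*/617) = 0.00636·58.7, giving x* = 617·(1 - 0.433) = 350.
From dy/dt = 0: 0.000871·350 - 0.257 = 0.0156z*, so z* = 0.0477/0.0156 = 3.06.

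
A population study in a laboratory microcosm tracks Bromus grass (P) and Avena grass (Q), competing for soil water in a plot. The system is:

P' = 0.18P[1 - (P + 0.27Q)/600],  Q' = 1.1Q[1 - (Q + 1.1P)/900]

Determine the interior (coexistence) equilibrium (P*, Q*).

Setting both brackets to zero gives the nullclines P + 0.27Q = 600 and 1.1P + Q = 900.
Substituting Q = 900 - 1.1P into the first: P(1 - 0.27·1.1) = 600 - 0.27·900.
So P* = 357/0.703 = 508, and then Q* = 900 - 1.1·508 = 341.

P* ≈ 508, Q* ≈ 341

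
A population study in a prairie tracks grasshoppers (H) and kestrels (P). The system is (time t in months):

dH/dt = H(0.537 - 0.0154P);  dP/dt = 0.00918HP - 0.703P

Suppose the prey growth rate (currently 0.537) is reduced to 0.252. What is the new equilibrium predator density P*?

P* ≈ 16.4

At the interior fixed point, setting dH/dt = 0 with H > 0 fixes P* = (prey growth rate)/(HP coefficient) — independent of the other coefficients.
With the change, P* = 0.252/0.0154 = 16.4; it falls from 34.9.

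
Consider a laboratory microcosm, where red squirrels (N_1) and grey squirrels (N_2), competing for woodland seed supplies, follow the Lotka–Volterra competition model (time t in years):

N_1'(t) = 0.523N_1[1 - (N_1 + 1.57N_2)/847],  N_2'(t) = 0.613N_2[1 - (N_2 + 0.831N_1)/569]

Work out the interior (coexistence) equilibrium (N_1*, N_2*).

N_1* ≈ 152, N_2* ≈ 443

Setting both brackets to zero gives the nullclines N_1 + 1.57N_2 = 847 and 0.831N_1 + N_2 = 569.
Substituting N_2 = 569 - 0.831N_1 into the first: N_1(1 - 1.57·0.831) = 847 - 1.57·569.
So N_1* = -46.3/-0.305 = 152, and then N_2* = 569 - 0.831·152 = 443.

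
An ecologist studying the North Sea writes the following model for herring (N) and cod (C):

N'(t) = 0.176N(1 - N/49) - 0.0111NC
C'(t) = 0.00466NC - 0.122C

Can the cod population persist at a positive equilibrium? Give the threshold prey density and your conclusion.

Threshold N = 26.2; K > 26.2, so yes, the predator persists.

The predator equation gives dC/dt > 0 only when N > 0.122/0.00466 = 26.2.
Without the predator, N → K = 49. Since 49 > 26.2, the predator can invade and persist.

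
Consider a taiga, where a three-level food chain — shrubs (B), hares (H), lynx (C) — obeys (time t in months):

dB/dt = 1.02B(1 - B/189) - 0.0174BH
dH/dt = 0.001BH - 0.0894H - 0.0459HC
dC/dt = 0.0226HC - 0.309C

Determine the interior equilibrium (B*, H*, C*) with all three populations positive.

B* ≈ 145, H* ≈ 13.7, C* ≈ 1.21

From dC/dt = 0: 0.0226H* = 0.309, so H* = 13.7.
From dB/dt = 0: 1.02(1 - B*/189) = 0.0174·13.7, giving B* = 189·(1 - 0.233) = 145.
From dH/dt = 0: 0.001·145 - 0.0894 = 0.0459C*, so C* = 0.0555/0.0459 = 1.21.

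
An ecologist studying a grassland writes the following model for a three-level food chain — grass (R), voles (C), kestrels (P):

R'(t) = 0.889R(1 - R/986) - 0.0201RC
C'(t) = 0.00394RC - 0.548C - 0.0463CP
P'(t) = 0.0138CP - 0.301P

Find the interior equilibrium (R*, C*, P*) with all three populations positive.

From dP/dt = 0: 0.0138C* = 0.301, so C* = 21.8.
From dR/dt = 0: 0.889(1 - R*/986) = 0.0201·21.8, giving R* = 986·(1 - 0.493) = 500.
From dC/dt = 0: 0.00394·500 - 0.548 = 0.0463P*, so P* = 1.42/0.0463 = 30.7.

R* ≈ 500, C* ≈ 21.8, P* ≈ 30.7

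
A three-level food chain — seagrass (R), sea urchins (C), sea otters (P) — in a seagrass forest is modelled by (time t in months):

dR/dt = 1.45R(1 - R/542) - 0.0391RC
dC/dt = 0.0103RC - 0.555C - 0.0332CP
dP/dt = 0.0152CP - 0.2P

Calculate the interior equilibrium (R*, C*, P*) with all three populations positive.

From dP/dt = 0: 0.0152C* = 0.2, so C* = 13.2.
From dR/dt = 0: 1.45(1 - R*/542) = 0.0391·13.2, giving R* = 542·(1 - 0.355) = 350.
From dC/dt = 0: 0.0103·350 - 0.555 = 0.0332P*, so P* = 3.05/0.0332 = 91.8.

R* ≈ 350, C* ≈ 13.2, P* ≈ 91.8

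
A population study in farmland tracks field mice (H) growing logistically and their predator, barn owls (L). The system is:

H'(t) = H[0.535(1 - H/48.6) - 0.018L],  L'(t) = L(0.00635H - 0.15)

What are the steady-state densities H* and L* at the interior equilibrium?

H* ≈ 23.6, L* ≈ 15.3

From dL/dt = 0 with L > 0: 0.00635H* = 0.15, so H* = 23.6.
Substitute into dH/dt = 0: 0.535(1 - 23.6/48.6) = 0.018L*.
The bracket is 0.514, giving L* = 0.275/0.018 = 15.3.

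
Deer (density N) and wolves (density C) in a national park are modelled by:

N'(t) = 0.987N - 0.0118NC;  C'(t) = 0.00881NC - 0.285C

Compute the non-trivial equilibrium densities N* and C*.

N* ≈ 32.3, C* ≈ 83.6

Set dC/dt = 0 with C > 0: 0.00881N - 0.285 = 0, so N* = 0.285/0.00881 = 32.3.
Set dN/dt = 0 with N > 0: 0.987 - 0.0118C = 0, so C* = 0.987/0.0118 = 83.6.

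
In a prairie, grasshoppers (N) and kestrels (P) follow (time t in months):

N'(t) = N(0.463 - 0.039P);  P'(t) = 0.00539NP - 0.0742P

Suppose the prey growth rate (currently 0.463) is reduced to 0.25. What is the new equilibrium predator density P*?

At the interior fixed point, setting dN/dt = 0 with N > 0 fixes P* = (prey growth rate)/(NP coefficient) — independent of the other coefficients.
With the change, P* = 0.25/0.039 = 6.41; it falls from 11.9.

P* ≈ 6.41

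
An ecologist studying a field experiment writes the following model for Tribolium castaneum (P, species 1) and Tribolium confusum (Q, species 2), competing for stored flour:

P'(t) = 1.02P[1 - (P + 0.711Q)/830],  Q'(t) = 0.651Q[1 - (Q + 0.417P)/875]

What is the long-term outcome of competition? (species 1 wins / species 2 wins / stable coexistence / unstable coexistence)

stable coexistence

Compare the nullcline intercepts: K1/α12 = 830/0.711 = 1170 > K2 = 875; K2/α21 = 875/0.417 = 2100 > K1 = 830.
Since both inequalities hold, each species can invade when rare, so the interior equilibrium is stable.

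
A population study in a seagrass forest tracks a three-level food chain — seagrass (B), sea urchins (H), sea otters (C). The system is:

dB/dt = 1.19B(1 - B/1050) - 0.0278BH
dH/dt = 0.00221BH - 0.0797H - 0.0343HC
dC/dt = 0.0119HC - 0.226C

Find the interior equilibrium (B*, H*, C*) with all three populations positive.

B* ≈ 584, H* ≈ 19, C* ≈ 35.3

From dC/dt = 0: 0.0119H* = 0.226, so H* = 19.
From dB/dt = 0: 1.19(1 - B*/1050) = 0.0278·19, giving B* = 1050·(1 - 0.444) = 584.
From dH/dt = 0: 0.00221·584 - 0.0797 = 0.0343C*, so C* = 1.21/0.0343 = 35.3.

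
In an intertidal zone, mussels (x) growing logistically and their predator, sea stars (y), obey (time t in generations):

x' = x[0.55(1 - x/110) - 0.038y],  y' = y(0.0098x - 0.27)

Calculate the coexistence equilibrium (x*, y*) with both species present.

x* ≈ 27.6, y* ≈ 10.8

From dy/dt = 0 with y > 0: 0.0098x* = 0.27, so x* = 27.6.
Substitute into dx/dt = 0: 0.55(1 - 27.6/110) = 0.038y*.
The bracket is 0.75, giving y* = 0.412/0.038 = 10.8.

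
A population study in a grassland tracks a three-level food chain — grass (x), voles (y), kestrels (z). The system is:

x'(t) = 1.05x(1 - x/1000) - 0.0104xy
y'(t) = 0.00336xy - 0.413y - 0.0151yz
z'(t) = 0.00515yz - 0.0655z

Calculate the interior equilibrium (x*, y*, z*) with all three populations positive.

x* ≈ 874, y* ≈ 12.7, z* ≈ 167

From dz/dt = 0: 0.00515y* = 0.0655, so y* = 12.7.
From dx/dt = 0: 1.05(1 - x*/1000) = 0.0104·12.7, giving x* = 1000·(1 - 0.126) = 874.
From dy/dt = 0: 0.00336·874 - 0.413 = 0.0151z*, so z* = 2.52/0.0151 = 167.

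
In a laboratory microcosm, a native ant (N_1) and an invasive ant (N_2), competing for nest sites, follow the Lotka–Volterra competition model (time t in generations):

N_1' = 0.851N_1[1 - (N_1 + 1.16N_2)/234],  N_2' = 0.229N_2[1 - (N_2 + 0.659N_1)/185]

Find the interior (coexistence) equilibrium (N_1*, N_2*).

N_1* ≈ 82.4, N_2* ≈ 131

Setting both brackets to zero gives the nullclines N_1 + 1.16N_2 = 234 and 0.659N_1 + N_2 = 185.
Substituting N_2 = 185 - 0.659N_1 into the first: N_1(1 - 1.16·0.659) = 234 - 1.16·185.
So N_1* = 19.4/0.236 = 82.4, and then N_2* = 185 - 0.659·82.4 = 131.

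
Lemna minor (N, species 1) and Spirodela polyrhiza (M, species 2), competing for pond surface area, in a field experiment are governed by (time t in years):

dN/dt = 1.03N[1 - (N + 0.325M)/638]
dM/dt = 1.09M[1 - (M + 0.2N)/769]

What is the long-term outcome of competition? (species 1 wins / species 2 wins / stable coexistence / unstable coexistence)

Compare the nullcline intercepts: K1/α12 = 638/0.325 = 1960 > K2 = 769; K2/α21 = 769/0.2 = 3840 > K1 = 638.
Since both inequalities hold, each species can invade when rare, so the interior equilibrium is stable.

stable coexistence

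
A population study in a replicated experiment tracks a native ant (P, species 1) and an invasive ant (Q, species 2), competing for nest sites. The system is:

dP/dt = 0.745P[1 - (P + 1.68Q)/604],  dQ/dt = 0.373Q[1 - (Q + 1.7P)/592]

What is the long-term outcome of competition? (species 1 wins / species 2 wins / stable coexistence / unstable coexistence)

Compare the nullcline intercepts: K1/α12 = 604/1.68 = 360 < K2 = 592; K2/α21 = 592/1.7 = 348 < K1 = 604.
Since both are reversed, neither can invade when rare; the interior point is a saddle.

unstable coexistence (outcome depends on initial conditions)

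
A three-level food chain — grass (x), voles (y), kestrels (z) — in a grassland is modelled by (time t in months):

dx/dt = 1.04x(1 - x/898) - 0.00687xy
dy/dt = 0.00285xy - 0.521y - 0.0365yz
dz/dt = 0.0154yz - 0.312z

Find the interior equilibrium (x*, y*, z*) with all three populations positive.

x* ≈ 778, y* ≈ 20.3, z* ≈ 46.5

From dz/dt = 0: 0.0154y* = 0.312, so y* = 20.3.
From dx/dt = 0: 1.04(1 - x*/898) = 0.00687·20.3, giving x* = 898·(1 - 0.134) = 778.
From dy/dt = 0: 0.00285·778 - 0.521 = 0.0365z*, so z* = 1.7/0.0365 = 46.5.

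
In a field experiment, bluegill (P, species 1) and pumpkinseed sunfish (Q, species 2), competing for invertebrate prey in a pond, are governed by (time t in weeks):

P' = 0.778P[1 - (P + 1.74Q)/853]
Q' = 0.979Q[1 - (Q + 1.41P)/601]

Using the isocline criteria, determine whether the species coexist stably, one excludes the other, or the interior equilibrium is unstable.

unstable coexistence (outcome depends on initial conditions)

Compare the nullcline intercepts: K1/α12 = 853/1.74 = 490 < K2 = 601; K2/α21 = 601/1.41 = 426 < K1 = 853.
Since both are reversed, neither can invade when rare; the interior point is a saddle.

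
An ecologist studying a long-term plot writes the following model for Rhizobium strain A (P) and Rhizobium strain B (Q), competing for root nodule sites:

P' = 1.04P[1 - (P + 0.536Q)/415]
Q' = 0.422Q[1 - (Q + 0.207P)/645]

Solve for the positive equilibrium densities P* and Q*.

Setting both brackets to zero gives the nullclines P + 0.536Q = 415 and 0.207P + Q = 645.
Substituting Q = 645 - 0.207P into the first: P(1 - 0.536·0.207) = 415 - 0.536·645.
So P* = 69.3/0.889 = 77.9, and then Q* = 645 - 0.207·77.9 = 629.

P* ≈ 77.9, Q* ≈ 629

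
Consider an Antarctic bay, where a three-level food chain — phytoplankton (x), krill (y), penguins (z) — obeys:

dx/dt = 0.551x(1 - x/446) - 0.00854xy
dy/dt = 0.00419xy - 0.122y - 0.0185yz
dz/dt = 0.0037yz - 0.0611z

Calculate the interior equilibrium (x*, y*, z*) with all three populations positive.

x* ≈ 332, y* ≈ 16.5, z* ≈ 68.6

From dz/dt = 0: 0.0037y* = 0.0611, so y* = 16.5.
From dx/dt = 0: 0.551(1 - x*/446) = 0.00854·16.5, giving x* = 446·(1 - 0.256) = 332.
From dy/dt = 0: 0.00419·332 - 0.122 = 0.0185z*, so z* = 1.27/0.0185 = 68.6.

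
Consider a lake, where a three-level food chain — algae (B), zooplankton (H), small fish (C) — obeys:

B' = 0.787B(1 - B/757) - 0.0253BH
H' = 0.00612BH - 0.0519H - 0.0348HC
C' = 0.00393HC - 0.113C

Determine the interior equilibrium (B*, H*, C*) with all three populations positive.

From dC/dt = 0: 0.00393H* = 0.113, so H* = 28.8.
From dB/dt = 0: 0.787(1 - B*/757) = 0.0253·28.8, giving B* = 757·(1 - 0.924) = 57.3.
From dH/dt = 0: 0.00612·57.3 - 0.0519 = 0.0348C*, so C* = 0.299/0.0348 = 8.58.

B* ≈ 57.3, H* ≈ 28.8, C* ≈ 8.58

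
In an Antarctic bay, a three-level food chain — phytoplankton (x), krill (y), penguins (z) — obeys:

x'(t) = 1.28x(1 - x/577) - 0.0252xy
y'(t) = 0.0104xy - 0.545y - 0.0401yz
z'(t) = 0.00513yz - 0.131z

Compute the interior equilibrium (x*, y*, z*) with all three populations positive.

x* ≈ 287, y* ≈ 25.5, z* ≈ 60.8

From dz/dt = 0: 0.00513y* = 0.131, so y* = 25.5.
From dx/dt = 0: 1.28(1 - x*/577) = 0.0252·25.5, giving x* = 577·(1 - 0.503) = 287.
From dy/dt = 0: 0.0104·287 - 0.545 = 0.0401z*, so z* = 2.44/0.0401 = 60.8.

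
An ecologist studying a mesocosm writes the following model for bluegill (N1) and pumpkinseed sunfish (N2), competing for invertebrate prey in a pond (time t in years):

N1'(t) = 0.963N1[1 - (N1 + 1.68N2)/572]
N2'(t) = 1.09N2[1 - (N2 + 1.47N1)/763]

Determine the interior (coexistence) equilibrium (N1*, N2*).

N1* ≈ 483, N2* ≈ 53

Setting both brackets to zero gives the nullclines N1 + 1.68N2 = 572 and 1.47N1 + N2 = 763.
Substituting N2 = 763 - 1.47N1 into the first: N1(1 - 1.68·1.47) = 572 - 1.68·763.
So N1* = -710/-1.47 = 483, and then N2* = 763 - 1.47·483 = 53.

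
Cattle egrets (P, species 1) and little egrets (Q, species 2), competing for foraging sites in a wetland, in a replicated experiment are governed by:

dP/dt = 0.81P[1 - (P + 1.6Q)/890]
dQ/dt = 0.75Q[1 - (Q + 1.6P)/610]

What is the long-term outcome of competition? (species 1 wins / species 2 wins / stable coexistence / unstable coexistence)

unstable coexistence (outcome depends on initial conditions)

Compare the nullcline intercepts: K1/α12 = 890/1.6 = 556 < K2 = 610; K2/α21 = 610/1.6 = 381 < K1 = 890.
Since both are reversed, neither can invade when rare; the interior point is a saddle.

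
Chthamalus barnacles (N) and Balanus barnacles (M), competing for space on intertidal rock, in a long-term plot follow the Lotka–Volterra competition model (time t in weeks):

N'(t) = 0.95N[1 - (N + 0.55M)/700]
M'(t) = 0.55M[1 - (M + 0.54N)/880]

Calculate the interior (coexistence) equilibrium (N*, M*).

N* ≈ 307, M* ≈ 714

Setting both brackets to zero gives the nullclines N + 0.55M = 700 and 0.54N + M = 880.
Substituting M = 880 - 0.54N into the first: N(1 - 0.55·0.54) = 700 - 0.55·880.
So N* = 216/0.703 = 307, and then M* = 880 - 0.54·307 = 714.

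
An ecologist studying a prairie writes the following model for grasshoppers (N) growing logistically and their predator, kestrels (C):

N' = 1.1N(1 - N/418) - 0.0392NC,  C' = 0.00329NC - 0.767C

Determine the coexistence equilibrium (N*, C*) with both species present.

From dC/dt = 0 with C > 0: 0.00329N* = 0.767, so N* = 233.
Substitute into dN/dt = 0: 1.1(1 - 233/418) = 0.0392C*.
The bracket is 0.442, giving C* = 0.486/0.0392 = 12.4.

N* ≈ 233, C* ≈ 12.4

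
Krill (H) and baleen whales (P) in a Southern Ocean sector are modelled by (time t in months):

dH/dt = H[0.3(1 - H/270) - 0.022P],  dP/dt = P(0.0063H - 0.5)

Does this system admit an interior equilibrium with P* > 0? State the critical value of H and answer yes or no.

Threshold H = 79.4; K > 79.4, so yes, the predator persists.

The predator equation gives dP/dt > 0 only when H > 0.5/0.0063 = 79.4.
Without the predator, H → K = 270. Since 270 > 79.4, the predator can invade and persist.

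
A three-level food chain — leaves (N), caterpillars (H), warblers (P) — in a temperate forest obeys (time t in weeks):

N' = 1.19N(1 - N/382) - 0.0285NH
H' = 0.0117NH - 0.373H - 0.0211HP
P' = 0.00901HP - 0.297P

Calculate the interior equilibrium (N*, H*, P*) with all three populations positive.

N* ≈ 80.4, H* ≈ 33, P* ≈ 26.9

From dP/dt = 0: 0.00901H* = 0.297, so H* = 33.
From dN/dt = 0: 1.19(1 - N*/382) = 0.0285·33, giving N* = 382·(1 - 0.789) = 80.4.
From dH/dt = 0: 0.0117·80.4 - 0.373 = 0.0211P*, so P* = 0.568/0.0211 = 26.9.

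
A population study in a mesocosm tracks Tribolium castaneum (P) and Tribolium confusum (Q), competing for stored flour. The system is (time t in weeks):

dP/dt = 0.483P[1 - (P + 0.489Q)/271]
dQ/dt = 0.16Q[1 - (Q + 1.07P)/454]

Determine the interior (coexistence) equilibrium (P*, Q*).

P* ≈ 103, Q* ≈ 344

Setting both brackets to zero gives the nullclines P + 0.489Q = 271 and 1.07P + Q = 454.
Substituting Q = 454 - 1.07P into the first: P(1 - 0.489·1.07) = 271 - 0.489·454.
So P* = 49/0.477 = 103, and then Q* = 454 - 1.07·103 = 344.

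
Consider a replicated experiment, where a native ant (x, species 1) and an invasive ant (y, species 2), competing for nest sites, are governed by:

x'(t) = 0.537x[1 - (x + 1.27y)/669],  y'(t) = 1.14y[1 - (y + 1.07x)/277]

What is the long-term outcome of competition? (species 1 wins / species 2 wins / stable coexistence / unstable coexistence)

Compare the nullcline intercepts: K1/α12 = 669/1.27 = 527 > K2 = 277; K2/α21 = 277/1.07 = 259 < K1 = 669.
Since the inequalities point opposite ways, species 1 can invade but species 2 cannot.

species 1 excludes species 2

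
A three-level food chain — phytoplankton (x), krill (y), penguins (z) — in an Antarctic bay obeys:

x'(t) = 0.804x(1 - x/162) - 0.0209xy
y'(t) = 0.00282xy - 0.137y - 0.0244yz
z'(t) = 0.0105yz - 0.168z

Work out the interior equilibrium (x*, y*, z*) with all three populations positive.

From dz/dt = 0: 0.0105y* = 0.168, so y* = 16.
From dx/dt = 0: 0.804(1 - x*/162) = 0.0209·16, giving x* = 162·(1 - 0.416) = 94.6.
From dy/dt = 0: 0.00282·94.6 - 0.137 = 0.0244z*, so z* = 0.13/0.0244 = 5.32.

x* ≈ 94.6, y* ≈ 16, z* ≈ 5.32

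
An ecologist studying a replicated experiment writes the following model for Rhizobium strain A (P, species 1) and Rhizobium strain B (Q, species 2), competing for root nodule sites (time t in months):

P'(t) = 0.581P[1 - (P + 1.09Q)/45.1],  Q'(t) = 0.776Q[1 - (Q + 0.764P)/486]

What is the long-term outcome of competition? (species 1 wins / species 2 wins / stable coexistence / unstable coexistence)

Compare the nullcline intercepts: K1/α12 = 45.1/1.09 = 41.4 < K2 = 486; K2/α21 = 486/0.764 = 636 > K1 = 45.1.
Since the inequalities point opposite ways, species 2 can invade but species 1 cannot.

species 2 excludes species 1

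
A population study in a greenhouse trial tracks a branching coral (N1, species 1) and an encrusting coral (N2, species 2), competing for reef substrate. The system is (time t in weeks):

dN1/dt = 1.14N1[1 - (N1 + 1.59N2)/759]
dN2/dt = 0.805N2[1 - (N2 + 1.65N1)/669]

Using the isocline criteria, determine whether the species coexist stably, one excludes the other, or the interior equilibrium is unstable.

Compare the nullcline intercepts: K1/α12 = 759/1.59 = 477 < K2 = 669; K2/α21 = 669/1.65 = 405 < K1 = 759.
Since both are reversed, neither can invade when rare; the interior point is a saddle.

unstable coexistence (outcome depends on initial conditions)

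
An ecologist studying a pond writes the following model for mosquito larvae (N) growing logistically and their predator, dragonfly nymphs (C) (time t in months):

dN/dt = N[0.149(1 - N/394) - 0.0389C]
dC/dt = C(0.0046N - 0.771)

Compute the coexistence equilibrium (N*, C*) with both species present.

From dC/dt = 0 with C > 0: 0.0046N* = 0.771, so N* = 168.
Substitute into dN/dt = 0: 0.149(1 - 168/394) = 0.0389C*.
The bracket is 0.575, giving C* = 0.0856/0.0389 = 2.2.

N* ≈ 168, C* ≈ 2.2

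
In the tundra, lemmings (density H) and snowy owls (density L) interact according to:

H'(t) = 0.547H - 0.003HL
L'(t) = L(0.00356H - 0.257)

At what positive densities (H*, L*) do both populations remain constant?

Set dL/dt = 0 with L > 0: 0.00356H - 0.257 = 0, so H* = 0.257/0.00356 = 72.2.
Set dH/dt = 0 with H > 0: 0.547 - 0.003L = 0, so L* = 0.547/0.003 = 182.

H* ≈ 72.2, L* ≈ 182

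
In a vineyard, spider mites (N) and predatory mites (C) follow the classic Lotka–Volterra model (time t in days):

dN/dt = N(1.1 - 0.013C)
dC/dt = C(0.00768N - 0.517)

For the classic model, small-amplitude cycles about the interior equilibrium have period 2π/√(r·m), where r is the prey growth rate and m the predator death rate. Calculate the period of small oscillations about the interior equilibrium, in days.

T ≈ 8.33 days

Here r = 1.1 and m = 0.517, so r·m = 0.569.
ω = √0.569 = 0.754 per day, hence T = 2π/ω ≈ 8.33 days.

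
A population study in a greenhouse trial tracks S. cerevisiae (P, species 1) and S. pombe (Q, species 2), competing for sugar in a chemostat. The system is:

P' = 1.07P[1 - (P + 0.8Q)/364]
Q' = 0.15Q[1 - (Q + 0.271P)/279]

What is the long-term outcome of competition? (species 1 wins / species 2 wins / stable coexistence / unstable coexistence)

stable coexistence

Compare the nullcline intercepts: K1/α12 = 364/0.8 = 455 > K2 = 279; K2/α21 = 279/0.271 = 1030 > K1 = 364.
Since both inequalities hold, each species can invade when rare, so the interior equilibrium is stable.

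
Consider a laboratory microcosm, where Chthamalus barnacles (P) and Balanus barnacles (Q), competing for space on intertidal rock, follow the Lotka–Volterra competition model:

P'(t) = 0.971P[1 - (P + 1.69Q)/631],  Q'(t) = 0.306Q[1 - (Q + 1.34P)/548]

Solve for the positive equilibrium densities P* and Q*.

Setting both brackets to zero gives the nullclines P + 1.69Q = 631 and 1.34P + Q = 548.
Substituting Q = 548 - 1.34P into the first: P(1 - 1.69·1.34) = 631 - 1.69·548.
So P* = -295/-1.26 = 233, and then Q* = 548 - 1.34·233 = 235.

P* ≈ 233, Q* ≈ 235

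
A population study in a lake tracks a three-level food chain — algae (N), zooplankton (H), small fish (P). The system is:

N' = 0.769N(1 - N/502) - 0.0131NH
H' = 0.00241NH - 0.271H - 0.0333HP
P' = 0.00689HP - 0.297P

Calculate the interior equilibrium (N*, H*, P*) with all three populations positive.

N* ≈ 133, H* ≈ 43.1, P* ≈ 1.51

From dP/dt = 0: 0.00689H* = 0.297, so H* = 43.1.
From dN/dt = 0: 0.769(1 - N*/502) = 0.0131·43.1, giving N* = 502·(1 - 0.734) = 133.
From dH/dt = 0: 0.00241·133 - 0.271 = 0.0333P*, so P* = 0.0504/0.0333 = 1.51.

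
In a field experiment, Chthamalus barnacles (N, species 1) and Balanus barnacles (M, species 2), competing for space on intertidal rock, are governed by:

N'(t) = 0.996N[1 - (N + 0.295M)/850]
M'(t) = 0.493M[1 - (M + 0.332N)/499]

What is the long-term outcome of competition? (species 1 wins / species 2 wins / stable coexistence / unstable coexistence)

Compare the nullcline intercepts: K1/α12 = 850/0.295 = 2880 > K2 = 499; K2/α21 = 499/0.332 = 1500 > K1 = 850.
Since both inequalities hold, each species can invade when rare, so the interior equilibrium is stable.

stable coexistence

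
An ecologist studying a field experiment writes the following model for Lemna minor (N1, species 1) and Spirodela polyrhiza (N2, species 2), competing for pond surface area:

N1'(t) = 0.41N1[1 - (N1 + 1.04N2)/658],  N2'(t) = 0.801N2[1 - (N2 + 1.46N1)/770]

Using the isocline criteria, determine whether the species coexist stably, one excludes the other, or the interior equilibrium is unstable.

Compare the nullcline intercepts: K1/α12 = 658/1.04 = 633 < K2 = 770; K2/α21 = 770/1.46 = 527 < K1 = 658.
Since both are reversed, neither can invade when rare; the interior point is a saddle.

unstable coexistence (outcome depends on initial conditions)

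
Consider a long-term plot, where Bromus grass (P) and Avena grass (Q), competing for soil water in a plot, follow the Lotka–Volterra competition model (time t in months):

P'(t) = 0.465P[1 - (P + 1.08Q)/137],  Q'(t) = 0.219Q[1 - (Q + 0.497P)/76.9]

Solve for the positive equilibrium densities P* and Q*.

P* ≈ 116, Q* ≈ 19

Setting both brackets to zero gives the nullclines P + 1.08Q = 137 and 0.497P + Q = 76.9.
Substituting Q = 76.9 - 0.497P into the first: P(1 - 1.08·0.497) = 137 - 1.08·76.9.
So P* = 53.9/0.463 = 116, and then Q* = 76.9 - 0.497·116 = 19.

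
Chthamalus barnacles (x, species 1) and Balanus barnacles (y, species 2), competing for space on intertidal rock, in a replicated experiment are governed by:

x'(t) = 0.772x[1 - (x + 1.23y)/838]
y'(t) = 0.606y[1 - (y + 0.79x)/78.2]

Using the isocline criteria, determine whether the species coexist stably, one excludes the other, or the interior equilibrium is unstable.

species 1 excludes species 2

Compare the nullcline intercepts: K1/α12 = 838/1.23 = 681 > K2 = 78.2; K2/α21 = 78.2/0.79 = 99 < K1 = 838.
Since the inequalities point opposite ways, species 1 can invade but species 2 cannot.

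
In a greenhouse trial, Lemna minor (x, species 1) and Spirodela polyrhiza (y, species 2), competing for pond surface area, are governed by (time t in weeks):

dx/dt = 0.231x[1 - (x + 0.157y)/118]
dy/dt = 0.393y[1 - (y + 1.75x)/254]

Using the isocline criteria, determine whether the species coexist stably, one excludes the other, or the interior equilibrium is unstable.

Compare the nullcline intercepts: K1/α12 = 118/0.157 = 752 > K2 = 254; K2/α21 = 254/1.75 = 145 > K1 = 118.
Since both inequalities hold, each species can invade when rare, so the interior equilibrium is stable.

stable coexistence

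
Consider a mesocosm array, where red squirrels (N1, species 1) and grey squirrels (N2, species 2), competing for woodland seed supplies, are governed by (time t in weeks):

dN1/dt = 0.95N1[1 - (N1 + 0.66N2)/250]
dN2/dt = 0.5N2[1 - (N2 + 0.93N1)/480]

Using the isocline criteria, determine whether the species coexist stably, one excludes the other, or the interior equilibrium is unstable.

Compare the nullcline intercepts: K1/α12 = 250/0.66 = 379 < K2 = 480; K2/α21 = 480/0.93 = 516 > K1 = 250.
Since the inequalities point opposite ways, species 2 can invade but species 1 cannot.

species 2 excludes species 1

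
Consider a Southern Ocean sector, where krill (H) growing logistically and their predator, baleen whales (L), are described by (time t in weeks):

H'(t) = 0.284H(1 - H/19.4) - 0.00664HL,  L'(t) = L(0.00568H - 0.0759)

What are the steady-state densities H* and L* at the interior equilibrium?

From dL/dt = 0 with L > 0: 0.00568H* = 0.0759, so H* = 13.4.
Substitute into dH/dt = 0: 0.284(1 - 13.4/19.4) = 0.00664L*.
The bracket is 0.311, giving L* = 0.0884/0.00664 = 13.3.

H* ≈ 13.4, L* ≈ 13.3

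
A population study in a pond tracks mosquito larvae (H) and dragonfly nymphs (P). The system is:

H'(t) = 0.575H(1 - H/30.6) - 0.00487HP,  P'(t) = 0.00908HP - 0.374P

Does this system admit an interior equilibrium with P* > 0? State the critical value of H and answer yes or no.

The predator equation gives dP/dt > 0 only when H > 0.374/0.00908 = 41.2.
Without the predator, H → K = 30.6. Since 30.6 < 41.2, the predator cannot invade.

Threshold H = 41.2; K < 41.2, so no, the predator goes extinct.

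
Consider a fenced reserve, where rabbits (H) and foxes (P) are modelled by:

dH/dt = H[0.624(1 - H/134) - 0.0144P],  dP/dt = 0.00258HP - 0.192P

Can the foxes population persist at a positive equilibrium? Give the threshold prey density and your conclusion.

Threshold H = 74.4; K > 74.4, so yes, the predator persists.

The predator equation gives dP/dt > 0 only when H > 0.192/0.00258 = 74.4.
Without the predator, H → K = 134. Since 134 > 74.4, the predator can invade and persist.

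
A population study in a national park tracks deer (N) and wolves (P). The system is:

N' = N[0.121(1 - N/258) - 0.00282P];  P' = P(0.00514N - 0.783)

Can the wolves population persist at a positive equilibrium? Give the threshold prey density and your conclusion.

Threshold N = 152; K > 152, so yes, the predator persists.

The predator equation gives dP/dt > 0 only when N > 0.783/0.00514 = 152.
Without the predator, N → K = 258. Since 258 > 152, the predator can invade and persist.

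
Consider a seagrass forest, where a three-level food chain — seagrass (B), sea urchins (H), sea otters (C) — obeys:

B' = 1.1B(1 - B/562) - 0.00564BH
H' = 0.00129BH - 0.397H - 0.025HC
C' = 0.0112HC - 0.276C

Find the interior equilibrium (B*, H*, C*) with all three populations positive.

From dC/dt = 0: 0.0112H* = 0.276, so H* = 24.6.
From dB/dt = 0: 1.1(1 - B*/562) = 0.00564·24.6, giving B* = 562·(1 - 0.126) = 491.
From dH/dt = 0: 0.00129·491 - 0.397 = 0.025C*, so C* = 0.236/0.025 = 9.46.

B* ≈ 491, H* ≈ 24.6, C* ≈ 9.46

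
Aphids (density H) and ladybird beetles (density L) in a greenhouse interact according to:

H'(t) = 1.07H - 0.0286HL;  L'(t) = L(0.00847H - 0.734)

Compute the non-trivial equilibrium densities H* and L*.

H* ≈ 86.7, L* ≈ 37.4

Set dL/dt = 0 with L > 0: 0.00847H - 0.734 = 0, so H* = 0.734/0.00847 = 86.7.
Set dH/dt = 0 with H > 0: 1.07 - 0.0286L = 0, so L* = 1.07/0.0286 = 37.4.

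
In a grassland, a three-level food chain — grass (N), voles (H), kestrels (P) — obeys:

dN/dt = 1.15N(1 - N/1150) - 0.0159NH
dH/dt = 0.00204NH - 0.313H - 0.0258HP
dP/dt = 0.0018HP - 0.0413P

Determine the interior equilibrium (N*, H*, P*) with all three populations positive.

N* ≈ 785, H* ≈ 22.9, P* ≈ 50

From dP/dt = 0: 0.0018H* = 0.0413, so H* = 22.9.
From dN/dt = 0: 1.15(1 - N*/1150) = 0.0159·22.9, giving N* = 1150·(1 - 0.317) = 785.
From dH/dt = 0: 0.00204·785 - 0.313 = 0.0258P*, so P* = 1.29/0.0258 = 50.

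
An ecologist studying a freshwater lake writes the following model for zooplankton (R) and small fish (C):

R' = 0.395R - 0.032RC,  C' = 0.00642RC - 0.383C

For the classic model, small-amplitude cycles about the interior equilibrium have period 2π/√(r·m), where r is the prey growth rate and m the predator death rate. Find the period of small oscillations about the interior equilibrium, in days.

Here r = 0.395 and m = 0.383, so r·m = 0.151.
ω = √0.151 = 0.389 per day, hence T = 2π/ω ≈ 16.2 days.

T ≈ 16.2 days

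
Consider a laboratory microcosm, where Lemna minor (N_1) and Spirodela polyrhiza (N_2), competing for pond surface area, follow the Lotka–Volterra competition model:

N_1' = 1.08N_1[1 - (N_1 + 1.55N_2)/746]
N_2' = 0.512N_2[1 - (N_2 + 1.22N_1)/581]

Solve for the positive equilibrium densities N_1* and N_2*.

Setting both brackets to zero gives the nullclines N_1 + 1.55N_2 = 746 and 1.22N_1 + N_2 = 581.
Substituting N_2 = 581 - 1.22N_1 into the first: N_1(1 - 1.55·1.22) = 746 - 1.55·581.
So N_1* = -155/-0.891 = 173, and then N_2* = 581 - 1.22·173 = 369.

N_1* ≈ 173, N_2* ≈ 369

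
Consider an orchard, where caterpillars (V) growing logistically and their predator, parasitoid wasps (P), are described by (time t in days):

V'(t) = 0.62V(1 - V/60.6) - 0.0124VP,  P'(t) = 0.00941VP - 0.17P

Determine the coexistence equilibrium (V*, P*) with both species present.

V* ≈ 18.1, P* ≈ 35.1

From dP/dt = 0 with P > 0: 0.00941V* = 0.17, so V* = 18.1.
Substitute into dV/dt = 0: 0.62(1 - 18.1/60.6) = 0.0124P*.
The bracket is 0.702, giving P* = 0.435/0.0124 = 35.1.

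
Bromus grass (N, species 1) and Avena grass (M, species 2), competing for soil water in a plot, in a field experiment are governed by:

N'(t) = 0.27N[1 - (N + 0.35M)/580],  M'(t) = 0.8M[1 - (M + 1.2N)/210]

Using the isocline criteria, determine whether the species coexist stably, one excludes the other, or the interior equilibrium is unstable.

Compare the nullcline intercepts: K1/α12 = 580/0.35 = 1660 > K2 = 210; K2/α21 = 210/1.2 = 175 < K1 = 580.
Since the inequalities point opposite ways, species 1 can invade but species 2 cannot.

species 1 excludes species 2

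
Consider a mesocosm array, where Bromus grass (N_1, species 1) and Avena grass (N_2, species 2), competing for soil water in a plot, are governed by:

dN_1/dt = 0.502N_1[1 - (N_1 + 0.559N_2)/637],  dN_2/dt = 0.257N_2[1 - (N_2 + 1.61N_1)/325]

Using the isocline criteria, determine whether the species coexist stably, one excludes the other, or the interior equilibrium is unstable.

species 1 excludes species 2

Compare the nullcline intercepts: K1/α12 = 637/0.559 = 1140 > K2 = 325; K2/α21 = 325/1.61 = 202 < K1 = 637.
Since the inequalities point opposite ways, species 1 can invade but species 2 cannot.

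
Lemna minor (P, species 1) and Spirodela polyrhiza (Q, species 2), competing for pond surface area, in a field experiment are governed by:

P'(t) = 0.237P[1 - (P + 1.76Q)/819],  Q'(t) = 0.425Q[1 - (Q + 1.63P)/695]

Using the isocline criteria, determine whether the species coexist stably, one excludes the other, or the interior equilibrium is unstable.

Compare the nullcline intercepts: K1/α12 = 819/1.76 = 465 < K2 = 695; K2/α21 = 695/1.63 = 426 < K1 = 819.
Since both are reversed, neither can invade when rare; the interior point is a saddle.

unstable coexistence (outcome depends on initial conditions)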